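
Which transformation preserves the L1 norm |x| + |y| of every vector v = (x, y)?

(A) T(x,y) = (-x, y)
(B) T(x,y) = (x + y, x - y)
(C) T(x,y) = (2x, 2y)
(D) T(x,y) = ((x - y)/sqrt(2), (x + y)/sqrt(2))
A

A transformation preserves a norm if ||T(v)|| = ||v|| for every v; a single vector where the norm changes rules an option out.

(A) T(x,y) = (-x, y): preserves the norm -- it only permutes the coordinates and/or flips signs, which leaves |x| + |y| unchanged.
(B) T(x,y) = (x + y, x - y): v = (1, 0) has norm |1| + |0| = 1, but T(v) = (1, 1) has norm 2 -- not preserved.
(C) T(x,y) = (2x, 2y): v = (1, 0) has norm |1| + |0| = 1, but T(v) = (2, 0) has norm 2 -- not preserved.
(D) T(x,y) = ((x - y)/sqrt(2), (x + y)/sqrt(2)): v = (1, 0) has norm |1| + |0| = 1, but T(v) = (sqrt(2)/2, sqrt(2)/2) has norm sqrt(2) -- not preserved.

Therefore the answer is (A).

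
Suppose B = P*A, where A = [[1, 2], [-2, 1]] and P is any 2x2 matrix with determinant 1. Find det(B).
5

By the multiplicative property of determinants, det(B) = det(P*A) = det(P) * det(A) = det(A),
so the determinant is invariant under multiplication by any determinant-1 matrix; we just need det(A).

det(A) = (1)(1) - (2)(-2) = 1 - (-4) = 5

Therefore det(B) = 1 * 5 = 5.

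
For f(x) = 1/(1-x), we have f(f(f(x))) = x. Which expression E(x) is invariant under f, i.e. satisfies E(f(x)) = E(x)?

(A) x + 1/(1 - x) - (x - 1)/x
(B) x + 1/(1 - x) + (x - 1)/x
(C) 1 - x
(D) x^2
B

Replace x by f(x) = 1/(1 - x) in each option and simplify. As a quick numerical cross-check, also compare E(5) with E(f(5)) = E(-1/4).

(A) x + 1/(1 - x) - (x - 1)/x  ->  (1/(1 - x)) + 1/(1 - (1/(1 - x))) - ((1/(1 - x)) - 1)/(1/(1 - x)) = (x^2(1 - x) - x + (x - 1)^2)/(x(x - 1)); check: E(5) = 79/20 but E(-1/4) = -89/20.   [not invariant]
(B) x + 1/(1 - x) + (x - 1)/x  ->  (1/(1 - x)) + 1/(1 - (1/(1 - x))) + ((1/(1 - x)) - 1)/(1/(1 - x)), which simplifies back to x + 1/(1 - x) + (x - 1)/x; check: E(5) = 111/20, E(-1/4) = 111/20.   [invariant]
(C) 1 - x  ->  1 - (1/(1 - x)) = x/(x - 1); check: E(5) = -4 but E(-1/4) = 5/4.   [not invariant]
(D) x^2  ->  (1/(1 - x))^2 = (x - 1)^(-2); check: E(5) = 25 but E(-1/4) = 1/16.   [not invariant]

Only (B) is unchanged. Indeed f(f(x)) = 1/(1 - 1/(1-x)) = (1-x)/(-x) = (x-1)/x, so E(x) = x + f(x) + f(f(x)) is the sum over the whole 3-cycle; applying f just permutes the three terms cyclically (x -> f(x) -> f(f(x)) -> x), leaving the sum unchanged.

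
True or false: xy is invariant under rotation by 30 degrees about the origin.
False

Applying rotation by 30 degrees: x' = x*cos(30 degrees) - y*sin(30 degrees) = sqrt(3)x/2 - y/2, y' = x*sin(30 degrees) + y*cos(30 degrees) = x/2 + sqrt(3)y/2

Substituting into xy:
(sqrt(3)x/2 - y/2)(x/2 + sqrt(3)y/2)
= sqrt(3)x^2/4 + xy/2 - sqrt(3)y^2/4

This differs from the original expression xy, so it is NOT invariant.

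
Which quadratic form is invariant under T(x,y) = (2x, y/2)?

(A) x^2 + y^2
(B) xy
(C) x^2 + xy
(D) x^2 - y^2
B

T multiplies x by 2 and divides y by 2.
Substitute the transformed coordinates into each option and compare with the original:
(A) x^2 + y^2  ->  (2x)^2 + (y/2)^2 = 4x^2 + y^2/4   [differs from x^2 + y^2: not invariant]
(B) xy  ->  (2x)(y/2) = xy   [equals xy: invariant]
(C) x^2 + xy  ->  (2x)^2 + (2x)(y/2) = 4x^2 + xy   [differs from x^2 + xy: not invariant]
(D) x^2 - y^2  ->  (2x)^2 - (y/2)^2 = 4x^2 - y^2/4   [differs from x^2 - y^2: not invariant]

Only option (B), xy, is unchanged by the transformation.
The factors 2 and 1/2 cancel only in the pure product xy.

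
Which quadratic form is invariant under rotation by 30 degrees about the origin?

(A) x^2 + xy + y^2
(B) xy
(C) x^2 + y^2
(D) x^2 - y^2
C

Rotation by 30 degrees sends (x, y) to (sqrt(3)x/2 - y/2, x/2 + sqrt(3)y/2).
Substitute the transformed coordinates into each option and compare with the original:
(A) x^2 + xy + y^2  ->  (sqrt(3)x/2 - y/2)^2 + (sqrt(3)x/2 - y/2)(x/2 + sqrt(3)y/2) + (x/2 + sqrt(3)y/2)^2 = sqrt(3)x^2/4 + x^2 + xy/2 - sqrt(3)y^2/4 + y^2   [differs from x^2 + xy + y^2: not invariant]
(B) xy  ->  (sqrt(3)x/2 - y/2)(x/2 + sqrt(3)y/2) = sqrt(3)x^2/4 + xy/2 - sqrt(3)y^2/4   [differs from xy: not invariant]
(C) x^2 + y^2  ->  (sqrt(3)x/2 - y/2)^2 + (x/2 + sqrt(3)y/2)^2 = x^2 + y^2   [equals x^2 + y^2: invariant]
(D) x^2 - y^2  ->  (sqrt(3)x/2 - y/2)^2 - (x/2 + sqrt(3)y/2)^2 = x^2/2 - sqrt(3)xy - y^2/2   [differs from x^2 - y^2: not invariant]

Only option (C), x^2 + y^2, is unchanged by the transformation.
x^2 + y^2 is the squared distance from the origin, which rotations preserve.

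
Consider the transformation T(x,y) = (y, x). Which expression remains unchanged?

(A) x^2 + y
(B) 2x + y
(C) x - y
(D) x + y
D

An expression E(x,y) is invariant under T if E(T(x,y)) = E(x,y). Here T(x,y) = (y, x).
Substitute the transformed coordinates into each option and compare with the original:
(A) x^2 + y  ->  (y)^2 + (x) = x + y^2   [differs from x^2 + y: not invariant]
(B) 2x + y  ->  2(y) + (x) = x + 2y   [differs from 2x + y: not invariant]
(C) x - y  ->  (y) - (x) = -x + y   [differs from x - y: not invariant]
(D) x + y  ->  (y) + (x) = x + y   [equals x + y: invariant]

Only option (D), x + y, is unchanged by the transformation.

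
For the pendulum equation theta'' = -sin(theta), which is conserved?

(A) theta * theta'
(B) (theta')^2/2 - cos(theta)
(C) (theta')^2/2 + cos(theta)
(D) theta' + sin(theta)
B

A first integral I satisfies dI/dt = 0 along every solution. Differentiate each option and use the equation of motion:
(A) d/dt[theta * theta'] = (theta')^2 + theta theta'' = (theta')^2 - theta sin(theta), not identically 0
(B) d/dt[(theta')^2/2 - cos(theta)] = theta' theta'' + sin(theta) theta' = theta'(-sin(theta)) + theta' sin(theta) = 0
(C) d/dt[(theta')^2/2 + cos(theta)] = theta' theta'' - sin(theta) theta' = -2 theta' sin(theta), not identically 0
(D) d/dt[theta' + sin(theta)] = theta'' + cos(theta) theta' = -sin(theta) + theta' cos(theta), not identically 0

Only (B) has zero time-derivative. This is the total energy: kinetic (theta')^2/2 plus potential -cos(theta).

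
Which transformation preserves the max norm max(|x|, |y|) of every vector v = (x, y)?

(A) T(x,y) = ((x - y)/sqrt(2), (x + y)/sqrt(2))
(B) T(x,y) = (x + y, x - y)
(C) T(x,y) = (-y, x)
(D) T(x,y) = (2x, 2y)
C

A transformation preserves a norm if ||T(v)|| = ||v|| for every v; a single vector where the norm changes rules an option out.

(A) T(x,y) = ((x - y)/sqrt(2), (x + y)/sqrt(2)): v = (1, 0) has norm max(|1|, |0|) = 1, but T(v) = (sqrt(2)/2, sqrt(2)/2) has norm sqrt(2)/2 -- not preserved.
(B) T(x,y) = (x + y, x - y): v = (1, 1) has norm max(|1|, |1|) = 1, but T(v) = (2, 0) has norm 2 -- not preserved.
(C) T(x,y) = (-y, x): preserves the norm -- it only permutes the coordinates and/or flips signs, which leaves max(|x|, |y|) unchanged.
(D) T(x,y) = (2x, 2y): v = (1, 0) has norm max(|1|, |0|) = 1, but T(v) = (2, 0) has norm 2 -- not preserved.

Therefore the answer is (C).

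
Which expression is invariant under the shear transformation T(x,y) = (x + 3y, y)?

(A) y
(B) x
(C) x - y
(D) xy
A

Under the shear T(x,y) = (x + 3y, y):
Substitute the transformed coordinates into each option and compare with the original:
(A) y  ->  (y) = y   [equals y: invariant]
(B) x  ->  (x + 3y) = x + 3y   [differs from x: not invariant]
(C) x - y  ->  (x + 3y) - (y) = x + 2y   [differs from x - y: not invariant]
(D) xy  ->  (x + 3y)(y) = xy + 3y^2   [differs from xy: not invariant]

Only option (A), y, is unchanged by the transformation.
A horizontal shear moves points parallel to the x-axis, so the y-coordinate (and any function of y alone) is unchanged.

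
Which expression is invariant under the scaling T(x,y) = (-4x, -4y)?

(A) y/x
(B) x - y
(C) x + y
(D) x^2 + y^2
A

Under the uniform scaling T(x,y) = (-4x, -4y):
Substitute the transformed coordinates into each option and compare with the original:
(A) y/x  ->  (-4y)/(-4x) = y/x   [equals y/x: invariant]
(B) x - y  ->  (-4x) - (-4y) = -4x + 4y   [differs from x - y: not invariant]
(C) x + y  ->  (-4x) + (-4y) = -4x - 4y   [differs from x + y: not invariant]
(D) x^2 + y^2  ->  (-4x)^2 + (-4y)^2 = 16x^2 + 16y^2   [differs from x^2 + y^2: not invariant]

Only option (A), y/x, is unchanged by the transformation.
The common factor -4 cancels in a ratio of coordinates, while sums, products and sums of squares pick up factors of -4 or 16.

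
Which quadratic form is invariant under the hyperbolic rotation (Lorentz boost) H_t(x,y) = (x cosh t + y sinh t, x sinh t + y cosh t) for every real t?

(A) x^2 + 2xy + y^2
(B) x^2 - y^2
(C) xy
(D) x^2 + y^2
B

Write x' = x cosh t + y sinh t, y' = x sinh t + y cosh t and substitute into each option:
(A) x^2 + 2xy + y^2: (x' + y')^2 with x' + y' = (x + y)(cosh t + sinh t) = (x + y)e^t, so it becomes (x + y)^2 e^(2t)   [not invariant for t != 0]
(B) x^2 - y^2: (x cosh t + y sinh t)^2 - (x sinh t + y cosh t)^2 = x^2(cosh^2 t - sinh^2 t) + 2xy(cosh t sinh t - sinh t cosh t) + y^2(sinh^2 t - cosh^2 t) = x^2 - y^2   [invariant, using cosh^2 t - sinh^2 t = 1]
(C) xy: (x cosh t + y sinh t)(x sinh t + y cosh t) = xy(cosh^2 t + sinh^2 t) + (x^2 + y^2) sinh t cosh t = xy cosh 2t + (x^2 + y^2)(sinh 2t)/2   [not invariant for t != 0]
(D) x^2 + y^2: (x cosh t + y sinh t)^2 + (x sinh t + y cosh t)^2 = (x^2 + y^2)(cosh^2 t + sinh^2 t) + 4xy sinh t cosh t = (x^2 + y^2) cosh 2t + 2xy sinh 2t   [not invariant for t != 0]

Only (B) x^2 - y^2 is unchanged; it is the Minkowski form preserved by Lorentz boosts, just as x^2 + y^2 is preserved by ordinary rotations.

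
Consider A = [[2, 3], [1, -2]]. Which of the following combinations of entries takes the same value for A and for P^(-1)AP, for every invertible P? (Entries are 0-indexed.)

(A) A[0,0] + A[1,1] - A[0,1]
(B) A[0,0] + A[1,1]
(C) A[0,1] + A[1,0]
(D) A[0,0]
B

A[0,0] + A[1,1] is the trace of A. By the cyclic property of the trace, tr(P^(-1)AP) = tr(APP^(-1)) = tr(A), so it is the same for every matrix similar to A.

The other combinations are not similarity invariants. For example, take P = [[2, 1], [1, 1]] (det P = 1), so P^(-1) = [[1, -1], [-1, 2]] and
B = P^(-1)AP = [[7, 6], [-7, -7]].
Evaluating each option on A and on B:
(A) A[0,0] + A[1,1] - A[0,1]: -3 for A, -6 for B -> changes
(B) A[0,0] + A[1,1]: 0 for A, 0 for B -> unchanged
(C) A[0,1] + A[1,0]: 4 for A, -1 for B -> changes
(D) A[0,0]: 2 for A, 7 for B -> changes

Only (B) A[0,0] + A[1,1] = 0 survives (and it does so for every P, not just this one), so it is the invariant.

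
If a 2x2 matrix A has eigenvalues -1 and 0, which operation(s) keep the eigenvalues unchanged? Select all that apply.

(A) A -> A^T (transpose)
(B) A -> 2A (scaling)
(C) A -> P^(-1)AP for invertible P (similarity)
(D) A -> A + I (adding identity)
A and C

Eigenvalues are preserved by:
1. Similarity transformations: A -> P^(-1)AP (same characteristic polynomial)
2. Transpose: A^T has the same eigenvalues as A

Eigenvalues are NOT preserved by:
- Adding identity: eigenvalues become -1+1, 0+1
- Scaling: eigenvalues become -2, 0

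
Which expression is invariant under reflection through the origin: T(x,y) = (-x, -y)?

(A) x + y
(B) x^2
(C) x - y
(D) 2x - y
B

The map is reflection through the origin: T(x,y) = (-x, -y).
Substitute the transformed coordinates into each option and compare with the original:
(A) x + y  ->  (-x) + (-y) = -x - y   [differs from x + y: not invariant]
(B) x^2  ->  (-x)^2 = x^2   [equals x^2: invariant]
(C) x - y  ->  (-x) - (-y) = -x + y   [differs from x - y: not invariant]
(D) 2x - y  ->  2(-x) - (-y) = -2x + y   [differs from 2x - y: not invariant]

Only option (B), x^2, is unchanged by the transformation.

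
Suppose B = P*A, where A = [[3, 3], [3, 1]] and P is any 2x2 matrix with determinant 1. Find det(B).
-6

By the multiplicative property of determinants, det(B) = det(P*A) = det(P) * det(A) = det(A),
so the determinant is invariant under multiplication by any determinant-1 matrix; we just need det(A).

det(A) = (3)(1) - (3)(3) = 3 - 9 = -6

Therefore det(B) = 1 * (-6) = -6.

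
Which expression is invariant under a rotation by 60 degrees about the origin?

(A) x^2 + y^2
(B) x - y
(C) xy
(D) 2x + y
A

A rotation by 60 degrees sends (x, y) to (x/2 - sqrt(3)y/2, sqrt(3)x/2 + y/2).
Substitute the transformed coordinates into each option and compare with the original:
(A) x^2 + y^2  ->  (x/2 - sqrt(3)y/2)^2 + (sqrt(3)x/2 + y/2)^2 = x^2 + y^2   [equals x^2 + y^2: invariant]
(B) x - y  ->  (x/2 - sqrt(3)y/2) - (sqrt(3)x/2 + y/2) = -sqrt(3)x/2 + x/2 - sqrt(3)y/2 - y/2   [differs from x - y: not invariant]
(C) xy  ->  (x/2 - sqrt(3)y/2)(sqrt(3)x/2 + y/2) = sqrt(3)x^2/4 - xy/2 - sqrt(3)y^2/4   [differs from xy: not invariant]
(D) 2x + y  ->  2(x/2 - sqrt(3)y/2) + (sqrt(3)x/2 + y/2) = sqrt(3)x/2 + x - sqrt(3)y + y/2   [differs from 2x + y: not invariant]

Only option (A), x^2 + y^2, is unchanged by the transformation.
Geometrically, x^2 + y^2 is the squared distance from the origin, which every rotation about the origin preserves.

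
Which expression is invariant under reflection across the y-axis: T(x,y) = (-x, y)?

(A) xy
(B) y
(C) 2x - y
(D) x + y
B

The map is reflection across the y-axis: T(x,y) = (-x, y).
Substitute the transformed coordinates into each option and compare with the original:
(A) xy  ->  (-x)(y) = -xy   [differs from xy: not invariant]
(B) y  ->  (y) = y   [equals y: invariant]
(C) 2x - y  ->  2(-x) - (y) = -2x - y   [differs from 2x - y: not invariant]
(D) x + y  ->  (-x) + (y) = -x + y   [differs from x + y: not invariant]

Only option (B), y, is unchanged by the transformation.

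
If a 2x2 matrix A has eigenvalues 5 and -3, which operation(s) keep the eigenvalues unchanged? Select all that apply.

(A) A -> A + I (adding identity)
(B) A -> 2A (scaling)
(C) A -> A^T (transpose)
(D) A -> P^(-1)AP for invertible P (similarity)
C and D

Eigenvalues are preserved by:
1. Similarity transformations: A -> P^(-1)AP (same characteristic polynomial)
2. Transpose: A^T has the same eigenvalues as A

Eigenvalues are NOT preserved by:
- Adding identity: eigenvalues become 5+1, -3+1
- Scaling: eigenvalues become 10, -6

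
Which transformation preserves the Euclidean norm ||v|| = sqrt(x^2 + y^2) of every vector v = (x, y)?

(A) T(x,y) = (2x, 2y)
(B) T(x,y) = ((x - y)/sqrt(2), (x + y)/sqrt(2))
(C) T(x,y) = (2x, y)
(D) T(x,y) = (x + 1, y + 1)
B

A transformation preserves a norm if ||T(v)|| = ||v|| for every v; a single vector where the norm changes rules an option out.

(A) T(x,y) = (2x, 2y): v = (1, 0) has norm sqrt((1)^2 + (0)^2) = 1, but T(v) = (2, 0) has norm 2 -- not preserved.
(B) T(x,y) = ((x - y)/sqrt(2), (x + y)/sqrt(2)): preserves the norm -- it is an orthogonal map (a rotation/reflection), and (sqrt(2)(x - y)/2)^2 + (sqrt(2)(x + y)/2)^2 simplifies to x^2 + y^2.
(C) T(x,y) = (2x, y): v = (1, 0) has norm sqrt((1)^2 + (0)^2) = 1, but T(v) = (2, 0) has norm 2 -- not preserved.
(D) T(x,y) = (x + 1, y + 1): v = (1, 0) has norm sqrt((1)^2 + (0)^2) = 1, but T(v) = (2, 1) has norm sqrt(5) -- not preserved.

Therefore the answer is (B).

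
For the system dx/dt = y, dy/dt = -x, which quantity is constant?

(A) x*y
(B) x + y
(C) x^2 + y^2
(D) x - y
C

A first integral I satisfies dI/dt = 0 along every solution. Differentiate each option and use the equation of motion:
(A) d/dt[x*y] = (dx/dt)y + x(dy/dt) = y^2 - x^2, not identically 0
(B) d/dt[x + y] = y + (-x) = y - x, not identically 0
(C) d/dt[x^2 + y^2] = 2x*dx/dt + 2y*dy/dt = 2x*y + 2y*(-x) = 0
(D) d/dt[x - y] = y - (-x) = x + y, not identically 0

Only (C) has zero time-derivative. So x^2 + y^2 (the squared radius; trajectories are circles) is the conserved quantity.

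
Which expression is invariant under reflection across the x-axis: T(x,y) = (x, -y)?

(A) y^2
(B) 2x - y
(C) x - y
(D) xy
A

The map is reflection across the x-axis: T(x,y) = (x, -y).
Substitute the transformed coordinates into each option and compare with the original:
(A) y^2  ->  (-y)^2 = y^2   [equals y^2: invariant]
(B) 2x - y  ->  2(x) - (-y) = 2x + y   [differs from 2x - y: not invariant]
(C) x - y  ->  (x) - (-y) = x + y   [differs from x - y: not invariant]
(D) xy  ->  (x)(-y) = -xy   [differs from xy: not invariant]

Only option (A), y^2, is unchanged by the transformation.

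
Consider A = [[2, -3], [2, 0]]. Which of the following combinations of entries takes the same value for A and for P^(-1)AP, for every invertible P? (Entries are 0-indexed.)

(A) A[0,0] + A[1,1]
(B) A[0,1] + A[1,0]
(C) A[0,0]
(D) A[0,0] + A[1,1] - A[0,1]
A

A[0,0] + A[1,1] is the trace of A. By the cyclic property of the trace, tr(P^(-1)AP) = tr(APP^(-1)) = tr(A), so it is the same for every matrix similar to A.

The other combinations are not similarity invariants. For example, take P = [[1, -1], [0, 1]] (det P = 1), so P^(-1) = [[1, 1], [0, 1]] and
B = P^(-1)AP = [[4, -7], [2, -2]].
Evaluating each option on A and on B:
(A) A[0,0] + A[1,1]: 2 for A, 2 for B -> unchanged
(B) A[0,1] + A[1,0]: -1 for A, -5 for B -> changes
(C) A[0,0]: 2 for A, 4 for B -> changes
(D) A[0,0] + A[1,1] - A[0,1]: 5 for A, 9 for B -> changes

Only (A) A[0,0] + A[1,1] = 2 survives (and it does so for every P, not just this one), so it is the invariant.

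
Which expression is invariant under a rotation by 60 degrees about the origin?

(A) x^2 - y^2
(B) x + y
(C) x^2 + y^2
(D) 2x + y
C

A rotation by 60 degrees sends (x, y) to (x/2 - sqrt(3)y/2, sqrt(3)x/2 + y/2).
Substitute the transformed coordinates into each option and compare with the original:
(A) x^2 - y^2  ->  (x/2 - sqrt(3)y/2)^2 - (sqrt(3)x/2 + y/2)^2 = -x^2/2 - sqrt(3)xy + y^2/2   [differs from x^2 - y^2: not invariant]
(B) x + y  ->  (x/2 - sqrt(3)y/2) + (sqrt(3)x/2 + y/2) = x/2 + sqrt(3)x/2 - sqrt(3)y/2 + y/2   [differs from x + y: not invariant]
(C) x^2 + y^2  ->  (x/2 - sqrt(3)y/2)^2 + (sqrt(3)x/2 + y/2)^2 = x^2 + y^2   [equals x^2 + y^2: invariant]
(D) 2x + y  ->  2(x/2 - sqrt(3)y/2) + (sqrt(3)x/2 + y/2) = sqrt(3)x/2 + x - sqrt(3)y + y/2   [differs from 2x + y: not invariant]

Only option (C), x^2 + y^2, is unchanged by the transformation.
Geometrically, x^2 + y^2 is the squared distance from the origin, which every rotation about the origin preserves.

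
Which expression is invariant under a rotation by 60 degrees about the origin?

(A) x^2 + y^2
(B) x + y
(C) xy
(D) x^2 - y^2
A

A rotation by 60 degrees sends (x, y) to (x/2 - sqrt(3)y/2, sqrt(3)x/2 + y/2).
Substitute the transformed coordinates into each option and compare with the original:
(A) x^2 + y^2  ->  (x/2 - sqrt(3)y/2)^2 + (sqrt(3)x/2 + y/2)^2 = x^2 + y^2   [equals x^2 + y^2: invariant]
(B) x + y  ->  (x/2 - sqrt(3)y/2) + (sqrt(3)x/2 + y/2) = x/2 + sqrt(3)x/2 - sqrt(3)y/2 + y/2   [differs from x + y: not invariant]
(C) xy  ->  (x/2 - sqrt(3)y/2)(sqrt(3)x/2 + y/2) = sqrt(3)x^2/4 - xy/2 - sqrt(3)y^2/4   [differs from xy: not invariant]
(D) x^2 - y^2  ->  (x/2 - sqrt(3)y/2)^2 - (sqrt(3)x/2 + y/2)^2 = -x^2/2 - sqrt(3)xy + y^2/2   [differs from x^2 - y^2: not invariant]

Only option (A), x^2 + y^2, is unchanged by the transformation.
Geometrically, x^2 + y^2 is the squared distance from the origin, which every rotation about the origin preserves.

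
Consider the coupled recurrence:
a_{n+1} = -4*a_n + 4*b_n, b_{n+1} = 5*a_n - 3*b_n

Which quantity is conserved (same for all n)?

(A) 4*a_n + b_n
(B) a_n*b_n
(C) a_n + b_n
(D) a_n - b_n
C

Replace a_n by a_{n+1} = -4*a_n + 4*b_n and b_n by b_{n+1} = 5*a_n - 3*b_n in each option and simplify:
(A) 4*a_n + b_n  ->  4*(-4*a_n + 4*b_n) + (5*a_n - 3*b_n) = -11*a_n + 13*b_n   [not conserved]
(B) a_n*b_n  ->  (-4*a_n + 4*b_n)*(5*a_n - 3*b_n) = -20*a_n^2 + 32*a_n*b_n - 12*b_n^2   [not conserved]
(C) a_n + b_n  ->  (-4*a_n + 4*b_n) + (5*a_n - 3*b_n) = a_n + b_n   [conserved]
(D) a_n - b_n  ->  (-4*a_n + 4*b_n) - (5*a_n - 3*b_n) = -9*a_n + 7*b_n   [not conserved]

Only (C) a_n + b_n returns to itself after one step, so it is the conserved quantity.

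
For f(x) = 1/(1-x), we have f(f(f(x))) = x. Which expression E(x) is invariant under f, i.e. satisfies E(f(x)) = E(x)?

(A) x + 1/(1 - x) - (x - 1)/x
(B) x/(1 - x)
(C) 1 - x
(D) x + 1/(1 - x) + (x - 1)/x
D

Replace x by f(x) = 1/(1 - x) in each option and simplify. As a quick numerical cross-check, also compare E(3) with E(f(3)) = E(-1/2).

(A) x + 1/(1 - x) - (x - 1)/x  ->  (1/(1 - x)) + 1/(1 - (1/(1 - x))) - ((1/(1 - x)) - 1)/(1/(1 - x)) = (x^2(1 - x) - x + (x - 1)^2)/(x(x - 1)); check: E(3) = 11/6 but E(-1/2) = -17/6.   [not invariant]
(B) x/(1 - x)  ->  (1/(1 - x))/(1 - (1/(1 - x))) = -1/x; check: E(3) = -3/2 but E(-1/2) = -1/3.   [not invariant]
(C) 1 - x  ->  1 - (1/(1 - x)) = x/(x - 1); check: E(3) = -2 but E(-1/2) = 3/2.   [not invariant]
(D) x + 1/(1 - x) + (x - 1)/x  ->  (1/(1 - x)) + 1/(1 - (1/(1 - x))) + ((1/(1 - x)) - 1)/(1/(1 - x)), which simplifies back to x + 1/(1 - x) + (x - 1)/x; check: E(3) = 19/6, E(-1/2) = 19/6.   [invariant]

Only (D) is unchanged. Indeed f(f(x)) = 1/(1 - 1/(1-x)) = (1-x)/(-x) = (x-1)/x, so E(x) = x + f(x) + f(f(x)) is the sum over the whole 3-cycle; applying f just permutes the three terms cyclically (x -> f(x) -> f(f(x)) -> x), leaving the sum unchanged.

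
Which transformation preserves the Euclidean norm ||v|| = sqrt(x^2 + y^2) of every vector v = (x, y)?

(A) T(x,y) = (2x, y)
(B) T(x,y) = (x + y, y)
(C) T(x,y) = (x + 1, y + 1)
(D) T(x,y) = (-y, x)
D

A transformation preserves a norm if ||T(v)|| = ||v|| for every v; a single vector where the norm changes rules an option out.

(A) T(x,y) = (2x, y): v = (1, 0) has norm sqrt((1)^2 + (0)^2) = 1, but T(v) = (2, 0) has norm 2 -- not preserved.
(B) T(x,y) = (x + y, y): v = (0, 1) has norm sqrt((0)^2 + (1)^2) = 1, but T(v) = (1, 1) has norm sqrt(2) -- not preserved.
(C) T(x,y) = (x + 1, y + 1): v = (1, 0) has norm sqrt((1)^2 + (0)^2) = 1, but T(v) = (2, 1) has norm sqrt(5) -- not preserved.
(D) T(x,y) = (-y, x): preserves the norm -- it is an orthogonal map (a rotation/reflection), and (-y)^2 + (x)^2 simplifies to x^2 + y^2.

Therefore the answer is (D).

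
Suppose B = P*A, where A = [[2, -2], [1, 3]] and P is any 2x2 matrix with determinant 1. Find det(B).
8

By the multiplicative property of determinants, det(B) = det(P*A) = det(P) * det(A) = det(A),
so the determinant is invariant under multiplication by any determinant-1 matrix; we just need det(A).

det(A) = (2)(3) - (-2)(1) = 6 - (-2) = 8

Therefore det(B) = 1 * 8 = 8.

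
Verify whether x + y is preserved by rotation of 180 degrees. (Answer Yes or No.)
No

Applying rotation by 180 degrees: x' = x*cos(180 degrees) - y*sin(180 degrees) = -x, y' = x*sin(180 degrees) + y*cos(180 degrees) = -y

Substituting into x + y:
(-x) + (-y)
= -x - y

This differs from the original expression x + y, so it is NOT invariant.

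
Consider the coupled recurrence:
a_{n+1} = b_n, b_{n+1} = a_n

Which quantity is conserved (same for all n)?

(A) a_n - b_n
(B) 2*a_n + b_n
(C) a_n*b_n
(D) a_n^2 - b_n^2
C

Replace a_n by a_{n+1} = b_n and b_n by b_{n+1} = a_n in each option and simplify:
(A) a_n - b_n  ->  (b_n) - (a_n) = -a_n + b_n   [not conserved]
(B) 2*a_n + b_n  ->  2*(b_n) + (a_n) = a_n + 2*b_n   [not conserved]
(C) a_n*b_n  ->  (b_n)*(a_n) = a_n*b_n   [conserved]
(D) a_n^2 - b_n^2  ->  (b_n)^2 - (a_n)^2 = -a_n^2 + b_n^2   [not conserved]

Only (C) a_n*b_n returns to itself after one step, so it is the conserved quantity.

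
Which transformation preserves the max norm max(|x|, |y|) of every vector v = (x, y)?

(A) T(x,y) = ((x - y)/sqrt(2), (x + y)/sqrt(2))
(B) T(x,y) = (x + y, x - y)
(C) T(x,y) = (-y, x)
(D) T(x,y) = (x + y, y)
C

A transformation preserves a norm if ||T(v)|| = ||v|| for every v; a single vector where the norm changes rules an option out.

(A) T(x,y) = ((x - y)/sqrt(2), (x + y)/sqrt(2)): v = (1, 0) has norm max(|1|, |0|) = 1, but T(v) = (sqrt(2)/2, sqrt(2)/2) has norm sqrt(2)/2 -- not preserved.
(B) T(x,y) = (x + y, x - y): v = (1, 1) has norm max(|1|, |1|) = 1, but T(v) = (2, 0) has norm 2 -- not preserved.
(C) T(x,y) = (-y, x): preserves the norm -- it only permutes the coordinates and/or flips signs, which leaves max(|x|, |y|) unchanged.
(D) T(x,y) = (x + y, y): v = (1, 1) has norm max(|1|, |1|) = 1, but T(v) = (2, 1) has norm 2 -- not preserved.

Therefore the answer is (C).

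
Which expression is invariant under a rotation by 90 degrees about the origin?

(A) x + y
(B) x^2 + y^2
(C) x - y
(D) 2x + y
B

A rotation by 90 degrees sends (x, y) to (-y, x).
Substitute the transformed coordinates into each option and compare with the original:
(A) x + y  ->  (-y) + (x) = x - y   [differs from x + y: not invariant]
(B) x^2 + y^2  ->  (-y)^2 + (x)^2 = x^2 + y^2   [equals x^2 + y^2: invariant]
(C) x - y  ->  (-y) - (x) = -x - y   [differs from x - y: not invariant]
(D) 2x + y  ->  2(-y) + (x) = x - 2y   [differs from 2x + y: not invariant]

Only option (B), x^2 + y^2, is unchanged by the transformation.
Geometrically, x^2 + y^2 is the squared distance from the origin, which every rotation about the origin preserves.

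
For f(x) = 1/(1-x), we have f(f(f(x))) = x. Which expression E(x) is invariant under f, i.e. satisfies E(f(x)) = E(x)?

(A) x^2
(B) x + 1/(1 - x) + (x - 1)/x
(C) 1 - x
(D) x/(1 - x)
B

Replace x by f(x) = 1/(1 - x) in each option and simplify. As a quick numerical cross-check, also compare E(3) with E(f(3)) = E(-1/2).

(A) x^2  ->  (1/(1 - x))^2 = (x - 1)^(-2); check: E(3) = 9 but E(-1/2) = 1/4.   [not invariant]
(B) x + 1/(1 - x) + (x - 1)/x  ->  (1/(1 - x)) + 1/(1 - (1/(1 - x))) + ((1/(1 - x)) - 1)/(1/(1 - x)), which simplifies back to x + 1/(1 - x) + (x - 1)/x; check: E(3) = 19/6, E(-1/2) = 19/6.   [invariant]
(C) 1 - x  ->  1 - (1/(1 - x)) = x/(x - 1); check: E(3) = -2 but E(-1/2) = 3/2.   [not invariant]
(D) x/(1 - x)  ->  (1/(1 - x))/(1 - (1/(1 - x))) = -1/x; check: E(3) = -3/2 but E(-1/2) = -1/3.   [not invariant]

Only (B) is unchanged. Indeed f(f(x)) = 1/(1 - 1/(1-x)) = (1-x)/(-x) = (x-1)/x, so E(x) = x + f(x) + f(f(x)) is the sum over the whole 3-cycle; applying f just permutes the three terms cyclically (x -> f(x) -> f(f(x)) -> x), leaving the sum unchanged.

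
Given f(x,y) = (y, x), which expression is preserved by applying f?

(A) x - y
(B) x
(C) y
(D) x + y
D

For f(x,y) = (y, x):
After applying f: x' = y, y' = x. So x' + y' = y + x = x + y.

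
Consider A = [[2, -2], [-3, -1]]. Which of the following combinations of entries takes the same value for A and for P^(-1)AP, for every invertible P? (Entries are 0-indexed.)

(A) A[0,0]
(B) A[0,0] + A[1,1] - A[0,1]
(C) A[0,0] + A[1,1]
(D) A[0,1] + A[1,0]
C

A[0,0] + A[1,1] is the trace of A. By the cyclic property of the trace, tr(P^(-1)AP) = tr(APP^(-1)) = tr(A), so it is the same for every matrix similar to A.

The other combinations are not similarity invariants. For example, take P = [[1, 2], [0, 1]] (det P = 1), so P^(-1) = [[1, -2], [0, 1]] and
B = P^(-1)AP = [[8, 16], [-3, -7]].
Evaluating each option on A and on B:
(A) A[0,0]: 2 for A, 8 for B -> changes
(B) A[0,0] + A[1,1] - A[0,1]: 3 for A, -15 for B -> changes
(C) A[0,0] + A[1,1]: 1 for A, 1 for B -> unchanged
(D) A[0,1] + A[1,0]: -5 for A, 13 for B -> changes

Only (C) A[0,0] + A[1,1] = 1 survives (and it does so for every P, not just this one), so it is the invariant.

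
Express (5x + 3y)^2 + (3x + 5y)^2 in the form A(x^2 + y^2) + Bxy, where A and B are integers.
34(x^2 + y^2) + 60xy

Expanding: (5x + 3y)^2 = 25x^2 + 30xy + 9y^2
(3x + 5y)^2 = 9x^2 + 30xy + 25y^2
Sum = (25+9)(x^2+y^2) + 60xy = 34(x^2 + y^2) + 60xy
This is symmetric in x and y.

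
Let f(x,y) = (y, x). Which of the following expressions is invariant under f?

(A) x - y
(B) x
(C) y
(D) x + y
D

For f(x,y) = (y, x):
After applying f: x' = y, y' = x. So x' + y' = y + x = x + y.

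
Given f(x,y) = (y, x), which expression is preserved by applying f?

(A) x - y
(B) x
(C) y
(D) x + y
D

For f(x,y) = (y, x):
After applying f: x' = y, y' = x. So x' + y' = y + x = x + y.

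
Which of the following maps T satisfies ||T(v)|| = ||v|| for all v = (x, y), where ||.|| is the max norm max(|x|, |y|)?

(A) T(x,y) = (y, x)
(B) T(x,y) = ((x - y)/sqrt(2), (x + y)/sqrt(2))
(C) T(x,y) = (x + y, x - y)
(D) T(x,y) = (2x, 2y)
A

A transformation preserves a norm if ||T(v)|| = ||v|| for every v; a single vector where the norm changes rules an option out.

(A) T(x,y) = (y, x): preserves the norm -- it only permutes the coordinates and/or flips signs, which leaves max(|x|, |y|) unchanged.
(B) T(x,y) = ((x - y)/sqrt(2), (x + y)/sqrt(2)): v = (1, 0) has norm max(|1|, |0|) = 1, but T(v) = (sqrt(2)/2, sqrt(2)/2) has norm sqrt(2)/2 -- not preserved.
(C) T(x,y) = (x + y, x - y): v = (1, 1) has norm max(|1|, |1|) = 1, but T(v) = (2, 0) has norm 2 -- not preserved.
(D) T(x,y) = (2x, 2y): v = (1, 0) has norm max(|1|, |0|) = 1, but T(v) = (2, 0) has norm 2 -- not preserved.

Therefore the answer is (A).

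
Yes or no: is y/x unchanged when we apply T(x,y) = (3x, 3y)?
Yes

Substitute T(x,y) = (3x, 3y) into the expression and compare with the original.

Original: y/x
After applying T: (3y)/(3x) = y/x

This is identical to the original y/x, so the expression is invariant.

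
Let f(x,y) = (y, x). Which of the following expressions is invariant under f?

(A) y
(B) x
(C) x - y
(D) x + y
D

For f(x,y) = (y, x):
After applying f: x' = y, y' = x. So x' + y' = y + x = x + y.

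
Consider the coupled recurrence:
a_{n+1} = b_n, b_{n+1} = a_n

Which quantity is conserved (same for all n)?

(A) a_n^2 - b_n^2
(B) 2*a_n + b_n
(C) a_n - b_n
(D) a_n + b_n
D

Replace a_n by a_{n+1} = b_n and b_n by b_{n+1} = a_n in each option and simplify:
(A) a_n^2 - b_n^2  ->  (b_n)^2 - (a_n)^2 = -a_n^2 + b_n^2   [not conserved]
(B) 2*a_n + b_n  ->  2*(b_n) + (a_n) = a_n + 2*b_n   [not conserved]
(C) a_n - b_n  ->  (b_n) - (a_n) = -a_n + b_n   [not conserved]
(D) a_n + b_n  ->  (b_n) + (a_n) = a_n + b_n   [conserved]

Only (D) a_n + b_n returns to itself after one step, so it is the conserved quantity.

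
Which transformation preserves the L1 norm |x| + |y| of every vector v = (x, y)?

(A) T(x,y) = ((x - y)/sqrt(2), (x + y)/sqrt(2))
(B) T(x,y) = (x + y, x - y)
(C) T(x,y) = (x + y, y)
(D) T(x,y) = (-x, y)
D

A transformation preserves a norm if ||T(v)|| = ||v|| for every v; a single vector where the norm changes rules an option out.

(A) T(x,y) = ((x - y)/sqrt(2), (x + y)/sqrt(2)): v = (1, 0) has norm |1| + |0| = 1, but T(v) = (sqrt(2)/2, sqrt(2)/2) has norm sqrt(2) -- not preserved.
(B) T(x,y) = (x + y, x - y): v = (1, 0) has norm |1| + |0| = 1, but T(v) = (1, 1) has norm 2 -- not preserved.
(C) T(x,y) = (x + y, y): v = (0, 1) has norm |0| + |1| = 1, but T(v) = (1, 1) has norm 2 -- not preserved.
(D) T(x,y) = (-x, y): preserves the norm -- it only permutes the coordinates and/or flips signs, which leaves |x| + |y| unchanged.

Therefore the answer is (D).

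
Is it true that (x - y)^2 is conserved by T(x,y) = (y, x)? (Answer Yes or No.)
Yes

Substitute T(x,y) = (y, x) into the expression and compare with the original.

Original: (x - y)^2
After applying T: ((y) - (x))^2 = x^2 - 2xy + y^2

This is identical to the original (x - y)^2, so the expression is invariant.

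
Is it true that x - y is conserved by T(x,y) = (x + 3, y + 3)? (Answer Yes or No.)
Yes

Substitute T(x,y) = (x + 3, y + 3) into the expression and compare with the original.

Original: x - y
After applying T: (x + 3) - (y + 3) = x - y

This is identical to the original x - y, so the expression is invariant.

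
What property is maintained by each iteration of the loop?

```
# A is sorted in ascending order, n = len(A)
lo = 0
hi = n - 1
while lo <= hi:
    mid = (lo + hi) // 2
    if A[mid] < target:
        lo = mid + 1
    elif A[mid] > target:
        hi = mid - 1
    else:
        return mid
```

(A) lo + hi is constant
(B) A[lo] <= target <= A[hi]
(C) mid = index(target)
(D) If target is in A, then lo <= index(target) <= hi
D

A loop invariant must hold before the first iteration and be re-established by every execution of the body.

(D) If target is in A, then lo <= index(target) <= hi: Before the loop [lo, hi] = [0, n-1] covers every index. When A[mid] < target, sortedness puts target strictly to the right of mid, so setting lo = mid + 1 keeps index(target) in [lo, hi]; symmetrically for hi = mid - 1. Hence 'if target is in A then lo <= index(target) <= hi' holds after every iteration, and when lo > hi it proves target is absent.

The other options fail:
(A) lo + hi is constant: each iteration moves exactly one of lo, hi, so lo + hi changes (e.g. 0 + (n-1) becomes (mid+1) + (n-1)).
(B) A[lo] <= target <= A[hi]: fails when target is not in A (e.g. target < A[0] already violates it before the loop), so it is not maintained in general.
(C) mid = index(target): mid is just the current probe; it equals index(target) only on the iteration that returns.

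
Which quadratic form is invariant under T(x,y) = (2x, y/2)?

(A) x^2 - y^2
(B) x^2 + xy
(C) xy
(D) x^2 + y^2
C

T multiplies x by 2 and divides y by 2.
Substitute the transformed coordinates into each option and compare with the original:
(A) x^2 - y^2  ->  (2x)^2 - (y/2)^2 = 4x^2 - y^2/4   [differs from x^2 - y^2: not invariant]
(B) x^2 + xy  ->  (2x)^2 + (2x)(y/2) = 4x^2 + xy   [differs from x^2 + xy: not invariant]
(C) xy  ->  (2x)(y/2) = xy   [equals xy: invariant]
(D) x^2 + y^2  ->  (2x)^2 + (y/2)^2 = 4x^2 + y^2/4   [differs from x^2 + y^2: not invariant]

Only option (C), xy, is unchanged by the transformation.
The factors 2 and 1/2 cancel only in the pure product xy.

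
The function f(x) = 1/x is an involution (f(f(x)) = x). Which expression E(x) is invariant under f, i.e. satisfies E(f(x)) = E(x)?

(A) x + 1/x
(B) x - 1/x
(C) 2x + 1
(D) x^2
A

Replace x by f(x) = 1/x in each option and simplify. As a quick numerical cross-check, also compare E(5) with E(f(5)) = E(1/5).

(A) x + 1/x  ->  (1/x) + 1/(1/x), which simplifies back to x + 1/x; check: E(5) = 26/5, E(1/5) = 26/5.   [invariant]
(B) x - 1/x  ->  (1/x) - 1/(1/x) = -x + 1/x; check: E(5) = 24/5 but E(1/5) = -24/5.   [not invariant]
(C) 2x + 1  ->  2(1/x) + 1 = (x + 2)/x; check: E(5) = 11 but E(1/5) = 7/5.   [not invariant]
(D) x^2  ->  (1/x)^2 = x^(-2); check: E(5) = 25 but E(1/5) = 1/25.   [not invariant]

Only (A) is unchanged. E is symmetric under swapping x with f(x) = 1/x, which is exactly what an involution does.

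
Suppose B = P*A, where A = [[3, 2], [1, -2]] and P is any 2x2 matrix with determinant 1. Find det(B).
-8

By the multiplicative property of determinants, det(B) = det(P*A) = det(P) * det(A) = det(A),
so the determinant is invariant under multiplication by any determinant-1 matrix; we just need det(A).

det(A) = (3)(-2) - (2)(1) = -6 - 2 = -8

Therefore det(B) = 1 * (-8) = -8.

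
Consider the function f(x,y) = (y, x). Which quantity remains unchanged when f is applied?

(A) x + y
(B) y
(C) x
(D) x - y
A

For f(x,y) = (y, x):
After applying f: x' = y, y' = x. So x' + y' = y + x = x + y.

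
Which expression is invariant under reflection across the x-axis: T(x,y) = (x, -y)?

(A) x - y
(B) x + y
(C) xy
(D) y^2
D

The map is reflection across the x-axis: T(x,y) = (x, -y).
Substitute the transformed coordinates into each option and compare with the original:
(A) x - y  ->  (x) - (-y) = x + y   [differs from x - y: not invariant]
(B) x + y  ->  (x) + (-y) = x - y   [differs from x + y: not invariant]
(C) xy  ->  (x)(-y) = -xy   [differs from xy: not invariant]
(D) y^2  ->  (-y)^2 = y^2   [equals y^2: invariant]

Only option (D), y^2, is unchanged by the transformation.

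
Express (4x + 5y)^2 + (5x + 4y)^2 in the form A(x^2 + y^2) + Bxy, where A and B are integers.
41(x^2 + y^2) + 80xy

Expanding: (4x + 5y)^2 = 16x^2 + 40xy + 25y^2
(5x + 4y)^2 = 25x^2 + 40xy + 16y^2
Sum = (16+25)(x^2+y^2) + 80xy = 41(x^2 + y^2) + 80xy
This is symmetric in x and y.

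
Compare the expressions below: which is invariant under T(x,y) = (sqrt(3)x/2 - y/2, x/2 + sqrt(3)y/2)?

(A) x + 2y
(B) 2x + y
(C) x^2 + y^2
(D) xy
C

An expression E(x,y) is invariant under T if E(T(x,y)) = E(x,y). Here T(x,y) = (sqrt(3)x/2 - y/2, x/2 + sqrt(3)y/2).
Substitute the transformed coordinates into each option and compare with the original:
(A) x + 2y  ->  (sqrt(3)x/2 - y/2) + 2(x/2 + sqrt(3)y/2) = sqrt(3)x/2 + x - y/2 + sqrt(3)y   [differs from x + 2y: not invariant]
(B) 2x + y  ->  2(sqrt(3)x/2 - y/2) + (x/2 + sqrt(3)y/2) = x/2 + sqrt(3)x - y + sqrt(3)y/2   [differs from 2x + y: not invariant]
(C) x^2 + y^2  ->  (sqrt(3)x/2 - y/2)^2 + (x/2 + sqrt(3)y/2)^2 = x^2 + y^2   [equals x^2 + y^2: invariant]
(D) xy  ->  (sqrt(3)x/2 - y/2)(x/2 + sqrt(3)y/2) = sqrt(3)x^2/4 + xy/2 - sqrt(3)y^2/4   [differs from xy: not invariant]

Only option (C), x^2 + y^2, is unchanged by the transformation.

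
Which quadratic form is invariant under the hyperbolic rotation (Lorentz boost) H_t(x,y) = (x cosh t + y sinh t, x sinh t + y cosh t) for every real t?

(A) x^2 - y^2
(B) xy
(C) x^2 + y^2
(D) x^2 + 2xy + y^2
A

Write x' = x cosh t + y sinh t, y' = x sinh t + y cosh t and substitute into each option:
(A) x^2 - y^2: (x cosh t + y sinh t)^2 - (x sinh t + y cosh t)^2 = x^2(cosh^2 t - sinh^2 t) + 2xy(cosh t sinh t - sinh t cosh t) + y^2(sinh^2 t - cosh^2 t) = x^2 - y^2   [invariant, using cosh^2 t - sinh^2 t = 1]
(B) xy: (x cosh t + y sinh t)(x sinh t + y cosh t) = xy(cosh^2 t + sinh^2 t) + (x^2 + y^2) sinh t cosh t = xy cosh 2t + (x^2 + y^2)(sinh 2t)/2   [not invariant for t != 0]
(C) x^2 + y^2: (x cosh t + y sinh t)^2 + (x sinh t + y cosh t)^2 = (x^2 + y^2)(cosh^2 t + sinh^2 t) + 4xy sinh t cosh t = (x^2 + y^2) cosh 2t + 2xy sinh 2t   [not invariant for t != 0]
(D) x^2 + 2xy + y^2: (x' + y')^2 with x' + y' = (x + y)(cosh t + sinh t) = (x + y)e^t, so it becomes (x + y)^2 e^(2t)   [not invariant for t != 0]

Only (A) x^2 - y^2 is unchanged; it is the Minkowski form preserved by Lorentz boosts, just as x^2 + y^2 is preserved by ordinary rotations.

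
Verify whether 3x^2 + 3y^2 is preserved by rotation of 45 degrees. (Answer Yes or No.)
Yes

Applying rotation by 45 degrees: x' = x*cos(45 degrees) - y*sin(45 degrees) = sqrt(2)x/2 - sqrt(2)y/2, y' = x*sin(45 degrees) + y*cos(45 degrees) = sqrt(2)x/2 + sqrt(2)y/2

Substituting into 3x^2 + 3y^2:
3(sqrt(2)x/2 - sqrt(2)y/2)^2 + 3(sqrt(2)x/2 + sqrt(2)y/2)^2
= 3x^2 + 3y^2

This equals the original expression 3x^2 + 3y^2, so it IS invariant.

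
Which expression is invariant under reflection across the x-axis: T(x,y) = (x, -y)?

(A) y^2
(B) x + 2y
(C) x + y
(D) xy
A

The map is reflection across the x-axis: T(x,y) = (x, -y).
Substitute the transformed coordinates into each option and compare with the original:
(A) y^2  ->  (-y)^2 = y^2   [equals y^2: invariant]
(B) x + 2y  ->  (x) + 2(-y) = x - 2y   [differs from x + 2y: not invariant]
(C) x + y  ->  (x) + (-y) = x - y   [differs from x + y: not invariant]
(D) xy  ->  (x)(-y) = -xy   [differs from xy: not invariant]

Only option (A), y^2, is unchanged by the transformation.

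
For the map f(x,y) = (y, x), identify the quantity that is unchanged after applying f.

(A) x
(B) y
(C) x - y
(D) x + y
D

For f(x,y) = (y, x):
After applying f: x' = y, y' = x. So x' + y' = y + x = x + y.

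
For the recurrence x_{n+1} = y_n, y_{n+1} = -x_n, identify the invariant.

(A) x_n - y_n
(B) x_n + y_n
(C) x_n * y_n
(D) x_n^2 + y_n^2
D

For the recurrence x_{n+1} = y_n, y_{n+1} = -x_n:

x_{n+1}^2 + y_{n+1}^2 = y_n^2 + (-x_n)^2 = x_n^2 + y_n^2
The sum of squares is conserved (like energy in a harmonic oscillator).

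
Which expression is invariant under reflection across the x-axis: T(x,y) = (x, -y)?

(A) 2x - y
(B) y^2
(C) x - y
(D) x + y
B

The map is reflection across the x-axis: T(x,y) = (x, -y).
Substitute the transformed coordinates into each option and compare with the original:
(A) 2x - y  ->  2(x) - (-y) = 2x + y   [differs from 2x - y: not invariant]
(B) y^2  ->  (-y)^2 = y^2   [equals y^2: invariant]
(C) x - y  ->  (x) - (-y) = x + y   [differs from x - y: not invariant]
(D) x + y  ->  (x) + (-y) = x - y   [differs from x + y: not invariant]

Only option (B), y^2, is unchanged by the transformation.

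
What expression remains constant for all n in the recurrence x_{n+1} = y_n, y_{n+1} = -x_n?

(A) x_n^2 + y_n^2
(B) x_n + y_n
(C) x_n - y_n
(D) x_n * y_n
A

For the recurrence x_{n+1} = y_n, y_{n+1} = -x_n:

x_{n+1}^2 + y_{n+1}^2 = y_n^2 + (-x_n)^2 = x_n^2 + y_n^2
The sum of squares is conserved (like energy in a harmonic oscillator).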